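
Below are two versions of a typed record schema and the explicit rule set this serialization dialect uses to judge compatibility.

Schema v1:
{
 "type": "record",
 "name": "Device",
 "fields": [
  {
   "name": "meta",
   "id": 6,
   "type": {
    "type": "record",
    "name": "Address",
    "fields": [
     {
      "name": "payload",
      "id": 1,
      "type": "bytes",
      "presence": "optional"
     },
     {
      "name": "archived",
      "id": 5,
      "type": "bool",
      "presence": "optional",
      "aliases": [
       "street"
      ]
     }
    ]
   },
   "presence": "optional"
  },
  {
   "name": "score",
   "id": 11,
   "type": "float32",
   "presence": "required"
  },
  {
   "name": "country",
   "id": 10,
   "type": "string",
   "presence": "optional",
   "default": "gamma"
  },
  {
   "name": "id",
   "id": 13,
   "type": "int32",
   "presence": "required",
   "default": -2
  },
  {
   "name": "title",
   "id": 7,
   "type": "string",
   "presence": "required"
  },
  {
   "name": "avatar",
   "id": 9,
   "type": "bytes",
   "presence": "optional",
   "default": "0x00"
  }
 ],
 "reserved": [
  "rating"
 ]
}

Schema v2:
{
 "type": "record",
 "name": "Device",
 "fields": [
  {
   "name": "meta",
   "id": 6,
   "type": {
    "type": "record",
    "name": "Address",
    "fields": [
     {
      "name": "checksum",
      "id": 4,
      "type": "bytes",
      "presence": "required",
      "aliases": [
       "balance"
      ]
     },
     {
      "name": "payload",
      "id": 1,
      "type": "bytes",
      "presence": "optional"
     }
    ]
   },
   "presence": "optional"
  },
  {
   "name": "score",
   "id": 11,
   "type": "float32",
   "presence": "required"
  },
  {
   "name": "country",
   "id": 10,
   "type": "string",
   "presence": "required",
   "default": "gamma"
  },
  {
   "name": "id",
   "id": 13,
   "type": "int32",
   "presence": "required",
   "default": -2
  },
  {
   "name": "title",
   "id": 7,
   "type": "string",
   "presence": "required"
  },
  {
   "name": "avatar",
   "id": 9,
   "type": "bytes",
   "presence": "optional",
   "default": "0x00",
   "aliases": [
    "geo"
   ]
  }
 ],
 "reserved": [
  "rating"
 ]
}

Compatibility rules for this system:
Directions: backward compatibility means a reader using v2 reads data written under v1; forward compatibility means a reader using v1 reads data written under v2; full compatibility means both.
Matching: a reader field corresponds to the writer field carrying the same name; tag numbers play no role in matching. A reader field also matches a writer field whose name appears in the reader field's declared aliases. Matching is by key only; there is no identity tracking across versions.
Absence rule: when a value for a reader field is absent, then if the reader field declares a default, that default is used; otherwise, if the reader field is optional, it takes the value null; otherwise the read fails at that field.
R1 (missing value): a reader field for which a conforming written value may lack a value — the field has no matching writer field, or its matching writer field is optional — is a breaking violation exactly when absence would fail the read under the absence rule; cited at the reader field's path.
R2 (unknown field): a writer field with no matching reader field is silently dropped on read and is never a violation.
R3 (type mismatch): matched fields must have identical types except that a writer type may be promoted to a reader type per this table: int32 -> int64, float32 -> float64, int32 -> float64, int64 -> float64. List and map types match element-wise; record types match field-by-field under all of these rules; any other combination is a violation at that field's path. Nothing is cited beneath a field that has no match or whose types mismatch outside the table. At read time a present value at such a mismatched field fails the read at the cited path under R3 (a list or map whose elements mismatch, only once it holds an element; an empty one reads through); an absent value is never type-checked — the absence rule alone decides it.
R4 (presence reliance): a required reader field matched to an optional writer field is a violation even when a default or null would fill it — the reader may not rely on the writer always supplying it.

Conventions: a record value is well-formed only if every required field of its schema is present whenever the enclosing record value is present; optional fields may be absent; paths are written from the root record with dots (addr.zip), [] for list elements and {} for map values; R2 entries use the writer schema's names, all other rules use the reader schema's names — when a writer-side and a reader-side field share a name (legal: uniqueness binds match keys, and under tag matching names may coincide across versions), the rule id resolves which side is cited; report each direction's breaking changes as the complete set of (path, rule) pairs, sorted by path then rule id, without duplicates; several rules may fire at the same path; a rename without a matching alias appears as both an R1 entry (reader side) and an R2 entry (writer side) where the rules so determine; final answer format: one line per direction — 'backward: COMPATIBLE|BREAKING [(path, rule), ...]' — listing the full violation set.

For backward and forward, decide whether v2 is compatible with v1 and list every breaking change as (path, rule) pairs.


backward: BREAKING [(country, R4), (meta.checksum, R1)]; forward: COMPATIBLE []

in Device below, arrows point writer -> reader
backward analysis of Device with v2 as reader and v1 as writer:
  meta <- meta (Address -> Address, writer optional)
  score <- score (float32 -> float32, writer required)
  country <- country (string -> string, writer optional)
  id <- id (int32 -> int32, writer required)
  title <- title (string -> string, writer required)
  avatar <- avatar (bytes -> bytes, writer optional)
  meta.checksum has no writer counterpart
  meta.payload <- meta.payload (bytes -> bytes, writer optional)
  leftover writer field: meta.archived
  R4 fires at country
  R1 fires at meta.checksum
  => backward verdict for Device: BREAKING, 2 violation(s)
forward analysis of Device with v1 as reader and v2 as writer:
  meta <- meta (Address -> Address, writer optional)
  score <- score (float32 -> float32, writer required)
  country <- country (string -> string, writer required)
  id <- id (int32 -> int32, writer required)
  title <- title (string -> string, writer required)
  avatar <- avatar (bytes -> bytes, writer optional)
  meta.payload <- meta.payload (bytes -> bytes, writer optional)
  meta.archived has no writer counterpart
  leftover writer field: meta.checksum
  => forward: COMPATIBLE


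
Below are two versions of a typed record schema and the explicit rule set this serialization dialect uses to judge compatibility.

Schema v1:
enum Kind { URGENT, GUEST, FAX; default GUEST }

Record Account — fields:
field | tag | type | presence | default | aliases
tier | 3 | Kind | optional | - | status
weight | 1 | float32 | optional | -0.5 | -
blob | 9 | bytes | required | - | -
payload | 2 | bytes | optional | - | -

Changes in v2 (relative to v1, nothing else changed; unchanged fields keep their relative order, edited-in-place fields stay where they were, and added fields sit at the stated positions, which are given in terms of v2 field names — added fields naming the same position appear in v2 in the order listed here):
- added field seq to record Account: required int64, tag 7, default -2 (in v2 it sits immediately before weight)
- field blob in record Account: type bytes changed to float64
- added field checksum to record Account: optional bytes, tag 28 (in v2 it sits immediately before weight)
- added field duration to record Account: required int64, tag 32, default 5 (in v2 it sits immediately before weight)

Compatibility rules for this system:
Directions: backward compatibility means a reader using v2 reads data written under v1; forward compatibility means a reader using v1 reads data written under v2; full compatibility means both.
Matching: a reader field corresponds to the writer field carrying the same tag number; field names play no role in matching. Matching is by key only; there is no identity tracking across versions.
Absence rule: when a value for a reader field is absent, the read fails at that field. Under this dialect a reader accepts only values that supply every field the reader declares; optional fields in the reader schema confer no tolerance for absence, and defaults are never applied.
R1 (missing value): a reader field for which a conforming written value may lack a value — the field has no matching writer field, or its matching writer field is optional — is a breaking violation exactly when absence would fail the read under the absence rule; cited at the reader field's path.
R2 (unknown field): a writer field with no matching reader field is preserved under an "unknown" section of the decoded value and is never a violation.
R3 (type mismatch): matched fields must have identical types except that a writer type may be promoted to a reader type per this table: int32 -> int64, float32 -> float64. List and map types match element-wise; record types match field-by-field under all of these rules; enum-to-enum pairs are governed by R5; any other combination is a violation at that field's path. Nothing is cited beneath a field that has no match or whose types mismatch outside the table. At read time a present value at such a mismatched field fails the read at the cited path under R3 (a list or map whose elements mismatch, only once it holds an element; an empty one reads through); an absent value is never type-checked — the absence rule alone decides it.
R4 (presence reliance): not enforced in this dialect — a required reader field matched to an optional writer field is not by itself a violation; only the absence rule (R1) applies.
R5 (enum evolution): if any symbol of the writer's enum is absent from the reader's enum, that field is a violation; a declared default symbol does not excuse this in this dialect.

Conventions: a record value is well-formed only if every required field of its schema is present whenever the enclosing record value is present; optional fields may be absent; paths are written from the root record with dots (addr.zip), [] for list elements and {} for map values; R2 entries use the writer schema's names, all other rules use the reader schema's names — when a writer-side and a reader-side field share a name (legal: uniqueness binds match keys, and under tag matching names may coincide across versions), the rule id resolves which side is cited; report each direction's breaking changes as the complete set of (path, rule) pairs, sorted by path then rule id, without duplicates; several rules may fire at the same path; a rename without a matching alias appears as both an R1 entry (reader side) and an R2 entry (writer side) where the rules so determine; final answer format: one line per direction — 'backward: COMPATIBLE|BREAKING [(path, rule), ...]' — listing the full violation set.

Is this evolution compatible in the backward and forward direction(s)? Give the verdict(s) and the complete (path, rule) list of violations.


backward: BREAKING [(blob, R3), (checksum, R1), (duration, R1), (payload, R1), (seq, R1), (tier, R1), (weight, R1)]; forward: BREAKING [(blob, R3), (payload, R1), (tier, R1), (weight, R1)]

each type pair in Account: writer, then reader
backward analysis of Account with v2 as reader and v1 as writer:
  tier: Kind -> Kind, writer optional; from tier
  seq: no writer match
  checksum: no writer match
  duration: no writer match
  weight: float32 -> float32, writer optional; from weight
  blob: bytes -> float64, writer required; from blob
  payload: bytes -> bytes, writer optional; from payload
  rule R3 violated at blob
  rule R1 violated at checksum
  rule R1 violated at duration
  rule R1 violated at payload
  rule R1 violated at seq
  rule R1 violated at tier
  rule R1 violated at weight
  => backward verdict for Account: BREAKING, 7 violation(s)
forward analysis of Account with v1 as reader and v2 as writer:
  tier: Kind -> Kind, writer optional; from tier
  weight: float32 -> float32, writer optional; from weight
  blob: float64 -> bytes, writer required; from blob
  payload: bytes -> bytes, writer optional; from payload
  seq (writer side), unknown to reader
  checksum (writer side), unknown to reader
  duration (writer side), unknown to reader
  rule R3 violated at blob
  rule R1 violated at payload
  rule R1 violated at tier
  rule R1 violated at weight
  => forward verdict for Account: BREAKING, 4 violation(s)


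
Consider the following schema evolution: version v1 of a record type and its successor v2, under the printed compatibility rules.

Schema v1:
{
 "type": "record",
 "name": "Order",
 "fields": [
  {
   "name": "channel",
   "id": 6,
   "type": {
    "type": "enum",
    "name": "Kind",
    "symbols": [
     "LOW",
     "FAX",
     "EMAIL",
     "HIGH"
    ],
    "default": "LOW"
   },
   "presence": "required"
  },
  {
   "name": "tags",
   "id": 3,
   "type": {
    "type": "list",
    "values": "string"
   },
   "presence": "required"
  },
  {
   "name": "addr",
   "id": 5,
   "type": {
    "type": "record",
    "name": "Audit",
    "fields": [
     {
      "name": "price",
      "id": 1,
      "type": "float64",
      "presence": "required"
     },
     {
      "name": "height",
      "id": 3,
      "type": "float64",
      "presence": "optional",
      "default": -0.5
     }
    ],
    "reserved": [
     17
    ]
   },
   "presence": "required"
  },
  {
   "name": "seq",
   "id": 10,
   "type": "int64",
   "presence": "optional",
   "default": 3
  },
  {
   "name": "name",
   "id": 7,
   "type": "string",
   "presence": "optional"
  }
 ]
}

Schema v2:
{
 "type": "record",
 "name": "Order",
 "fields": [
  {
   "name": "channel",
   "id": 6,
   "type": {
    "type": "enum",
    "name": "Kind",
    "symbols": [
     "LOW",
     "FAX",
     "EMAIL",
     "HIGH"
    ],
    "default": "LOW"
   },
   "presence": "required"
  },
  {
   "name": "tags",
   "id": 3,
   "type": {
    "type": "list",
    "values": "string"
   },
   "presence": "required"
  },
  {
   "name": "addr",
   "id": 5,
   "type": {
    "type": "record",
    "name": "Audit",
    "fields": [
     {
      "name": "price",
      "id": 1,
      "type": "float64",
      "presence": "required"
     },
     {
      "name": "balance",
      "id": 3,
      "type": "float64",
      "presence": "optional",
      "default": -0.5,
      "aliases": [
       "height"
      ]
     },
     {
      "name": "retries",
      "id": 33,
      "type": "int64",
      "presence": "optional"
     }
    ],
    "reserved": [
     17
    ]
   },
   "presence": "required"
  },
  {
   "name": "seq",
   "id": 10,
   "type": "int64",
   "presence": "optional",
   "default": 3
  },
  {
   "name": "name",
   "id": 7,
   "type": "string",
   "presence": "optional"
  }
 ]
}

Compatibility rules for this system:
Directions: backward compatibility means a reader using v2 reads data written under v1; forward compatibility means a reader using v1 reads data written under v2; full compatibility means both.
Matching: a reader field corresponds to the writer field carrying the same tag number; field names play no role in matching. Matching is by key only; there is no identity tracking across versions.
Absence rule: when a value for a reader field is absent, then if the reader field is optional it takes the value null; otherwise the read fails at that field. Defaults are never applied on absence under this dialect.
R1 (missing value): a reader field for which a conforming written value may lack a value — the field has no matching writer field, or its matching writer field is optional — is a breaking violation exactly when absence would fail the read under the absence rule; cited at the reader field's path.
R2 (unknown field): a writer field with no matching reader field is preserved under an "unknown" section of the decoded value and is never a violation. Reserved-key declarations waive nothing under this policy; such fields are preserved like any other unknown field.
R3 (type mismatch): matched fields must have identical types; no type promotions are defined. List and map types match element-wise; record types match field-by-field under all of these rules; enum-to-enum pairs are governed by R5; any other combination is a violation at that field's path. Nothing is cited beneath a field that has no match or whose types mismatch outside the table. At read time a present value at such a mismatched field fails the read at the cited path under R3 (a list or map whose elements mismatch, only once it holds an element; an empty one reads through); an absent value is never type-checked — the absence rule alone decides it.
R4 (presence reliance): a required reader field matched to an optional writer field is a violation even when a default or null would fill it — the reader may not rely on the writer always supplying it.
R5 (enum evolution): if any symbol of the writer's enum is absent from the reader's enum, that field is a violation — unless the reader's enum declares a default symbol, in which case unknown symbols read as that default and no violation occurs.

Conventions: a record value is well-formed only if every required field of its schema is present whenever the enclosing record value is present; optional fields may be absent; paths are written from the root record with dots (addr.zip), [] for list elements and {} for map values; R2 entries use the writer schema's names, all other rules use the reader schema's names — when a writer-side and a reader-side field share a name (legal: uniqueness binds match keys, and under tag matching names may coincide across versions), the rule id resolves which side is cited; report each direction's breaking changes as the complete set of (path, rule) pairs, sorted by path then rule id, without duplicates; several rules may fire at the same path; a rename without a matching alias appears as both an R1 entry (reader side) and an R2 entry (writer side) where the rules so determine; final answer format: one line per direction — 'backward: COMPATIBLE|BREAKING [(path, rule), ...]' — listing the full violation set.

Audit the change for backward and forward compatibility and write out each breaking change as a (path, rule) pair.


the writer's type comes first in each Order pair
backward for Order (reader v2, writer v1):
  channel: paired with writer channel (Kind -> Kind; writer required)
  tags: paired with writer tags (list<string> -> list<string>; writer required)
  addr: paired with writer addr (Audit -> Audit; writer required)
  seq: paired with writer seq (int64 -> int64; writer optional)
  name: paired with writer name (string -> string; writer optional)
  addr.price: paired with writer addr.price (float64 -> float64; writer required)
  addr.balance: paired with writer addr.height (float64 -> float64; writer optional)
  addr.retries has no writer counterpart
  => backward: COMPATIBLE
forward for Order (reader v1, writer v2):
  channel: paired with writer channel (Kind -> Kind; writer required)
  tags: paired with writer tags (list<string> -> list<string>; writer required)
  addr: paired with writer addr (Audit -> Audit; writer required)
  seq: paired with writer seq (int64 -> int64; writer optional)
  name: paired with writer name (string -> string; writer optional)
  addr.price: paired with writer addr.price (float64 -> float64; writer required)
  addr.height: paired with writer addr.balance (float64 -> float64; writer optional)
  writer addr.retries: unknown to reader
  => forward: COMPATIBLE

backward: COMPATIBLE []; forward: COMPATIBLE []


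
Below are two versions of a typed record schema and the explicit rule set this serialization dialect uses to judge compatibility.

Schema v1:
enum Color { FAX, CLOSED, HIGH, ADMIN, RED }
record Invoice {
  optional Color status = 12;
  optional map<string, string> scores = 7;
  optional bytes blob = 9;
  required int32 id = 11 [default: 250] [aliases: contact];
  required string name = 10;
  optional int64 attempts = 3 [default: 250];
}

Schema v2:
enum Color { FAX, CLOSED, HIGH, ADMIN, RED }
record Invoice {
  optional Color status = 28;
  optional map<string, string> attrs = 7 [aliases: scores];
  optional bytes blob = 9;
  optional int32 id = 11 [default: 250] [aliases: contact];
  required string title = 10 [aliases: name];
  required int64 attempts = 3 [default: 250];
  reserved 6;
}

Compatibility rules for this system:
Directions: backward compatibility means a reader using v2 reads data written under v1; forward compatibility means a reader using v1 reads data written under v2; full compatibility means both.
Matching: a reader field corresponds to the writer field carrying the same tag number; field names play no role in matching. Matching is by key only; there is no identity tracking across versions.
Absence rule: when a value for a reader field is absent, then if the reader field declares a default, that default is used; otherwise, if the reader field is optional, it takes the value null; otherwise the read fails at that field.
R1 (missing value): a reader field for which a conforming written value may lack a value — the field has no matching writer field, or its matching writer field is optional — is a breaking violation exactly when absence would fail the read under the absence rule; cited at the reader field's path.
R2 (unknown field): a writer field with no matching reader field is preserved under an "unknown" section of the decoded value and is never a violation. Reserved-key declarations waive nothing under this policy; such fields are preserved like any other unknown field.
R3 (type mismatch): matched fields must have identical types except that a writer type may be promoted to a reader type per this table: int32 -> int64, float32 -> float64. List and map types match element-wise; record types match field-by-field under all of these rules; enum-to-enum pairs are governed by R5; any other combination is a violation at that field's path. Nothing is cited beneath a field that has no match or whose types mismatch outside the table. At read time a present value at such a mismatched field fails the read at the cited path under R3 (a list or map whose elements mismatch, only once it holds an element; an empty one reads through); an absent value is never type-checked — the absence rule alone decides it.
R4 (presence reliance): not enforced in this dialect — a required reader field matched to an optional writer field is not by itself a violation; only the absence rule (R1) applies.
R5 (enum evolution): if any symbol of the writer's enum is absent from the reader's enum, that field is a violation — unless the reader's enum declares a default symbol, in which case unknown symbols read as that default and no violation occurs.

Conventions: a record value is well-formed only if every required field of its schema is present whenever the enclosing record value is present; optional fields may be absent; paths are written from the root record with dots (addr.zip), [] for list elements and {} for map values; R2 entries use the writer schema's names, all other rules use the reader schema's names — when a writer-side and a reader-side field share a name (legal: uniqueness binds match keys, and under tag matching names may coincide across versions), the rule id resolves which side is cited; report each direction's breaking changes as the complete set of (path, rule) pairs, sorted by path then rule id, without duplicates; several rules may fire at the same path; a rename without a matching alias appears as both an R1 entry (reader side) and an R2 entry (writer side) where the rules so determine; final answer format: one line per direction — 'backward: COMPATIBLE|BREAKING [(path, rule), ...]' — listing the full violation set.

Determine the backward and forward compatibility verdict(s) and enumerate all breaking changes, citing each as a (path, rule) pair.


backward: COMPATIBLE []; forward: COMPATIBLE []

in Invoice below, arrows point writer -> reader
backward pass over Invoice, reader schema v2, writer schema v1:
  no writer field matches reader status
  writer optional, map<string, string> -> map<string, string>: reader attrs maps from writer scores
  writer optional, bytes -> bytes: reader blob maps from writer blob
  writer required, int32 -> int32: reader id maps from writer id
  writer required, string -> string: reader title maps from writer name
  writer optional, int64 -> int64: reader attempts maps from writer attempts
  writer field status has no reader counterpart
  => backward: COMPATIBLE
forward pass over Invoice, reader schema v1, writer schema v2:
  no writer field matches reader status
  writer optional, map<string, string> -> map<string, string>: reader scores maps from writer attrs
  writer optional, bytes -> bytes: reader blob maps from writer blob
  writer optional, int32 -> int32: reader id maps from writer id
  writer required, string -> string: reader name maps from writer title
  writer required, int64 -> int64: reader attempts maps from writer attempts
  writer field status has no reader counterpart
  => forward: COMPATIBLE


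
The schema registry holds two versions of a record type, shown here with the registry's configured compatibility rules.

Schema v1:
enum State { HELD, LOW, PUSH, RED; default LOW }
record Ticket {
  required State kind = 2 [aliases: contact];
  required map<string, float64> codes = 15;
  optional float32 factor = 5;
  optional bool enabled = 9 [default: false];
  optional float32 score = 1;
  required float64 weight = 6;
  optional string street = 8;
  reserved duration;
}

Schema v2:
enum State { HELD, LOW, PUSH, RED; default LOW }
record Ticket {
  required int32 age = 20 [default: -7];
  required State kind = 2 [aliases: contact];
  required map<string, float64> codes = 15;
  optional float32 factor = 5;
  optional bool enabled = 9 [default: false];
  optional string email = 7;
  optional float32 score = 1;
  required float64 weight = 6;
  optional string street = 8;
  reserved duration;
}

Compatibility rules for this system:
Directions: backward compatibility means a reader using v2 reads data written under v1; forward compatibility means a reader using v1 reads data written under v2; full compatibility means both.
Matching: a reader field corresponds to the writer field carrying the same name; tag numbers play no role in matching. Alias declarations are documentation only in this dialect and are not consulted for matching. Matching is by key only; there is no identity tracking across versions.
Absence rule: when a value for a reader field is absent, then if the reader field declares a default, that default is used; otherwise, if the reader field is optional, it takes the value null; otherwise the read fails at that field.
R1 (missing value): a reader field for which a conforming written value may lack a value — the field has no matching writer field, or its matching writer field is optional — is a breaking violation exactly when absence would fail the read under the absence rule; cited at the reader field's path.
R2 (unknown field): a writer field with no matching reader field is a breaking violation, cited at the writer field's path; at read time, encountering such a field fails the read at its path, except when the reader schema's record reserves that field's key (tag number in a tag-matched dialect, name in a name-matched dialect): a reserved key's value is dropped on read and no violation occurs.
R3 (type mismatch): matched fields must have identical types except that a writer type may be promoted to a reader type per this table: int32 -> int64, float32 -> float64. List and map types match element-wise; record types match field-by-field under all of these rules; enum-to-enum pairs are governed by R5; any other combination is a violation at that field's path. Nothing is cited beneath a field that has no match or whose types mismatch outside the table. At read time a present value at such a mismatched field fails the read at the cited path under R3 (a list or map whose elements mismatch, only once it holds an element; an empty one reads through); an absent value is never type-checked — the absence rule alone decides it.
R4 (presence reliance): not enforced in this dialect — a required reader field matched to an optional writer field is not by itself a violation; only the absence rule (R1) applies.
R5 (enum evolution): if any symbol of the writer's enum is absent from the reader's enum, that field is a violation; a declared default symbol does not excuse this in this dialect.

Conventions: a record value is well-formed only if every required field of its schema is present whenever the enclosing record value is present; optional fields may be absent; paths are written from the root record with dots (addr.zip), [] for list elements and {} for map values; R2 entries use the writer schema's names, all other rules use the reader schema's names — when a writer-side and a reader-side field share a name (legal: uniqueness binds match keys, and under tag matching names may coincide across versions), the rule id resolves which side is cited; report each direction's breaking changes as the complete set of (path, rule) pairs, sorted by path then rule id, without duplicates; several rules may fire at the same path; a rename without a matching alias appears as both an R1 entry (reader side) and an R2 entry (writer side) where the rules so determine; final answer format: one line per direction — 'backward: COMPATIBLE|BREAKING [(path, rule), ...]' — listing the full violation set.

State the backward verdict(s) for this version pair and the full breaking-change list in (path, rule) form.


the writer's type comes first in each Ticket pair
backward analysis of Ticket with v2 as reader and v1 as writer:
  no writer field matches reader age
  kind: State -> State, writer required; from kind
  codes: map<string, float64> -> map<string, float64>, writer required; from codes
  factor: float32 -> float32, writer optional; from factor
  enabled: bool -> bool, writer optional; from enabled
  no writer field matches reader email
  score: float32 -> float32, writer optional; from score
  weight: float64 -> float64, writer required; from weight
  street: string -> string, writer optional; from street
  => no violations; backward on Ticket: COMPATIBLE
diffs on Ticket not affecting the asked answer:
  added field email to record Ticket: optional string, tag 7 (in v2 it sits immediately before score) -> its effect on Ticket is confined to the forward direction, not asked
  added field age to record Ticket: required int32, tag 20, default -7 (in v2 it sits immediately before kind) -> its effect on Ticket is confined to the forward direction, not asked

backward: COMPATIBLE []


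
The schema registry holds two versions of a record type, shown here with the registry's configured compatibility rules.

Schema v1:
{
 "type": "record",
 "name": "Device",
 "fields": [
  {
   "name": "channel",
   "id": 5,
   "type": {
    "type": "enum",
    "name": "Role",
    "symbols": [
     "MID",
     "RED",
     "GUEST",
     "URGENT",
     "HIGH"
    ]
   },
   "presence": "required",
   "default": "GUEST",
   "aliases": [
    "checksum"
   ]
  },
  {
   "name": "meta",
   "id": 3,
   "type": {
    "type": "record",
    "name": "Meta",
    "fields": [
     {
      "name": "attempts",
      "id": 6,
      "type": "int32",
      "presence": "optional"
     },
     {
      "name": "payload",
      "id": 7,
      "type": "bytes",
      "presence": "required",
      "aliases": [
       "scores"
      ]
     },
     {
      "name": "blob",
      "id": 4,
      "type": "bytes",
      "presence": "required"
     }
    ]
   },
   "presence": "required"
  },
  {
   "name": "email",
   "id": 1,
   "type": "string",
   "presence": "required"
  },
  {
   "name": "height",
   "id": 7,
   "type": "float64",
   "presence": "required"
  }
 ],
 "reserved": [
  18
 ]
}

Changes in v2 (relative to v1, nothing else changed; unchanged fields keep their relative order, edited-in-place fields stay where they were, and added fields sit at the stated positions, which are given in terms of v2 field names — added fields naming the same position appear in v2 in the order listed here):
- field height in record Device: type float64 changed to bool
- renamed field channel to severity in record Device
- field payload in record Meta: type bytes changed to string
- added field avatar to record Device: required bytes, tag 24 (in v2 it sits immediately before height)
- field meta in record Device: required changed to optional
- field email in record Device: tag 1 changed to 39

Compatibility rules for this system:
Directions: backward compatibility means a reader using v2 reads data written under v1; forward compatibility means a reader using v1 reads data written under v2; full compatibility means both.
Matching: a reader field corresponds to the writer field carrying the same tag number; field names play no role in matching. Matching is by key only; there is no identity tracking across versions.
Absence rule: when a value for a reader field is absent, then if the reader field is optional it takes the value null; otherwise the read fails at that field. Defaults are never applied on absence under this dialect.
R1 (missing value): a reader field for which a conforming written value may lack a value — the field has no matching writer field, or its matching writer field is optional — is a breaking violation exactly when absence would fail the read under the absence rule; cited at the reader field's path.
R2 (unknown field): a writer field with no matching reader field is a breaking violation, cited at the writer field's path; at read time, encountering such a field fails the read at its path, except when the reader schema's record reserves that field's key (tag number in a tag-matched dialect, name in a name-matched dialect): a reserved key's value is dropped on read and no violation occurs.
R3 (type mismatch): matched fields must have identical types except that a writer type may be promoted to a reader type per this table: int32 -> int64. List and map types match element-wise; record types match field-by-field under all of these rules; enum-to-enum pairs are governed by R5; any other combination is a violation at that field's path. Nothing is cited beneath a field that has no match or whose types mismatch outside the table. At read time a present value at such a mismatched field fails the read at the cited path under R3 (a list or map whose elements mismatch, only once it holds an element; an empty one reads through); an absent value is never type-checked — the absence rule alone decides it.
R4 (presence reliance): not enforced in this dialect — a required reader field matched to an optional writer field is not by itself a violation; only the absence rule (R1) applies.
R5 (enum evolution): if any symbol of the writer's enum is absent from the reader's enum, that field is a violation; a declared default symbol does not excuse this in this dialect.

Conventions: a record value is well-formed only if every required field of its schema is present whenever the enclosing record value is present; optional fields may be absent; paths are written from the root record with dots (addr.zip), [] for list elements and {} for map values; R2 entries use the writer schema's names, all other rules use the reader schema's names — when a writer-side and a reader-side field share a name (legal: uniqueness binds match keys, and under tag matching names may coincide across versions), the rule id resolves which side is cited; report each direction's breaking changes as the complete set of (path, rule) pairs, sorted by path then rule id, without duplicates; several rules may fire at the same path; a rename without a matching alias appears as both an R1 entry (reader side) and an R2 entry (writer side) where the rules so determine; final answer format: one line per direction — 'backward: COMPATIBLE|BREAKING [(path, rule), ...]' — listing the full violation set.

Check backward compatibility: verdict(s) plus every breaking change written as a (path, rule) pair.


backward: BREAKING [(avatar, R1), (email, R1), (email, R2), (height, R3), (meta.payload, R3)]

each type pair in Device: writer, then reader
backward pass over Device, reader schema v2, writer schema v1:
  Role -> Role, writer required: severity aligns to channel
  Meta -> Meta, writer required: meta aligns to meta
  email: no writer match
  avatar: no writer match
  float64 -> bool, writer required: height aligns to height
  writer field email has no reader counterpart
  int32 -> int32, writer optional: meta.attempts aligns to meta.attempts
  bytes -> string, writer required: meta.payload aligns to meta.payload
  bytes -> bytes, writer required: meta.blob aligns to meta.blob
  rule R1 violated at avatar
  rule R1 violated at email
  rule R2 violated at email
  rule R3 violated at height
  rule R3 violated at meta.payload
  => 5 violation(s): backward is BREAKING for Device
diffs on Device not affecting the asked answer:
  renamed field channel to severity in record Device -> no rule fires on it in Device's dialect; the asked verdict holds
  field meta in record Device: required changed to optional -> fires only in the forward direction of Device, which is not asked here


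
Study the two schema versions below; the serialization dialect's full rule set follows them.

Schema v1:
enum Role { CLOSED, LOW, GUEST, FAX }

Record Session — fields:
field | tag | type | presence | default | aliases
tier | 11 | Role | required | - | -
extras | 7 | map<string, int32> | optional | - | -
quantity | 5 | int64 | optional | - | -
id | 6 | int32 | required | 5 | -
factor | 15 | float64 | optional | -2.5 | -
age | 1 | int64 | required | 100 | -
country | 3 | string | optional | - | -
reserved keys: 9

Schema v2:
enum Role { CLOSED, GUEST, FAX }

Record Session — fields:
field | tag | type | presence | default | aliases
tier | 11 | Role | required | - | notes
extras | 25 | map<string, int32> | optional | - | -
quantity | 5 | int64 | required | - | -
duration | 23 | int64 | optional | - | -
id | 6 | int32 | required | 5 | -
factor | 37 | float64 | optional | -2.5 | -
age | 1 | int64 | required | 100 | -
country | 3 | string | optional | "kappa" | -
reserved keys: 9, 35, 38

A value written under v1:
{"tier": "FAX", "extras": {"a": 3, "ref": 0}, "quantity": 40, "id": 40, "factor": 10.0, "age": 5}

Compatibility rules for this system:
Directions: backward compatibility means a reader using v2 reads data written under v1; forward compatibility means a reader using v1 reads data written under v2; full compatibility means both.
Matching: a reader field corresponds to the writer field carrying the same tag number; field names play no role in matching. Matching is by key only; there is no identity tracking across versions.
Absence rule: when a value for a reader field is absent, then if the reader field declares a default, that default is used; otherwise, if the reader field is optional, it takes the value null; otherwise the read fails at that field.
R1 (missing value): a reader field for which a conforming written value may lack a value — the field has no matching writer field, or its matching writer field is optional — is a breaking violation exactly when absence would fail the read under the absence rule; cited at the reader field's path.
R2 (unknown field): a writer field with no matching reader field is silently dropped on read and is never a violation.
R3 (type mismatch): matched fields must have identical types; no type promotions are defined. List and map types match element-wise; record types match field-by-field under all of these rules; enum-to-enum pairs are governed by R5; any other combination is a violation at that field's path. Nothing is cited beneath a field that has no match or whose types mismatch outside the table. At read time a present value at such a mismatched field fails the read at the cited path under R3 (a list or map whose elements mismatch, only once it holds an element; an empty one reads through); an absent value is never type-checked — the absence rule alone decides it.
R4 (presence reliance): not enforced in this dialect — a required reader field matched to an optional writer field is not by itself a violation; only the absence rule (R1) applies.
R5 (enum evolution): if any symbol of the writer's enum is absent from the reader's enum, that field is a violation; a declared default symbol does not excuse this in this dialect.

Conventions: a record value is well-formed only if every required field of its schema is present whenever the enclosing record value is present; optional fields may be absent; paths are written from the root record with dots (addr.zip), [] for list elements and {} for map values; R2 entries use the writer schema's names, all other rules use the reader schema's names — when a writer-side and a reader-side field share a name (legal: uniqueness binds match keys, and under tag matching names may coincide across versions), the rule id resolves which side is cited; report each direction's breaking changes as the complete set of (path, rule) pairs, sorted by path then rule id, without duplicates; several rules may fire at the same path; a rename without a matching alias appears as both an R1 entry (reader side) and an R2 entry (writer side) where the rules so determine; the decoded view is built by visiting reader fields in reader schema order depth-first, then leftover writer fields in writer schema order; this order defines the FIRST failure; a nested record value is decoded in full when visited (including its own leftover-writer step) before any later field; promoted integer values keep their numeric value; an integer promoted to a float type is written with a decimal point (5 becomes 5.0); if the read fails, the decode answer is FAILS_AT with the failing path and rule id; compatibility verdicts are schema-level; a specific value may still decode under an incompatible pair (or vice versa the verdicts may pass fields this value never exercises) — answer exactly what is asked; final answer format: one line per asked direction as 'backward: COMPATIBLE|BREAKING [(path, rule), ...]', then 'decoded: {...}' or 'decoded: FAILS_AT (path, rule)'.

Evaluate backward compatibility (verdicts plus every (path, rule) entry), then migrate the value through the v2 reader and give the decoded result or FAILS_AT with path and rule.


backward: BREAKING [(quantity, R1), (tier, R5)]; decoded: {"tier": "FAX", "extras": null, "quantity": 40, "duration": null, "id": 40, "factor": -2.5, "age": 5, "country": "kappa"}

arrows below run writer -> reader for Session
backward pass over Session, reader schema v2, writer schema v1:
  Role -> Role, writer required: tier aligns to tier
  extras: no writer-side match
  int64 -> int64, writer optional: quantity aligns to quantity
  duration: no writer-side match
  int32 -> int32, writer required: id aligns to id
  factor: no writer-side match
  int64 -> int64, writer required: age aligns to age
  string -> string, writer optional: country aligns to country
  extras (writer side), unknown to reader
  factor (writer side), unknown to reader
  R1 fires at quantity
  R5 fires at tier
  => backward verdict for Session: BREAKING, 2 violation(s)
decode walk for Session under reader schema v2:
  tier := "FAX"
  extras := null (missing; optional => null)
  quantity := 40
  duration := null (missing; optional => null)
  id := 40
  factor := -2.5 (missing; default applied)
  age := 5
  country := "kappa" (missing; default applied)
  writer extras: no reader field; dropped
  writer factor: no reader field; dropped
  => decoded: {"tier": "FAX", "extras": null, "quantity": 40, "duration": null, "id": 40, "factor": -2.5, "age": 5, "country": "kappa"}
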